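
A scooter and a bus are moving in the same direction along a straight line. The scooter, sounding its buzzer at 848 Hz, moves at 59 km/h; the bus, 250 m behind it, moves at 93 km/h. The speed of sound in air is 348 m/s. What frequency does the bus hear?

870 Hz

59 km/h = 16.39 m/s; 93 km/h = 25.83 m/s.
The bus is behind, so the scooter is moving away from it while the bus is moving toward the scooter.
General Doppler shift: f' = f · (v + v_o)/(v + v_s).
f' = 848 × (348 + 25.83)/(348 + 16.39) = 848 × 373.83/364.39 ≈ 870 Hz.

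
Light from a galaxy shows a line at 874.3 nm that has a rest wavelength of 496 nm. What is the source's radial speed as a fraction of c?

0.513c

λ'/λ₀ = 1.7627 > 1 (redshift), so the source is receding.
λ'/λ₀ = √((1 + β)/(1 − β)) for a receding source ⇒ β = (r² − 1)/(r² + 1) with r = λ'/λ₀.
β = (3.1071 − 1)/(3.1071 + 1) ≈ 0.513.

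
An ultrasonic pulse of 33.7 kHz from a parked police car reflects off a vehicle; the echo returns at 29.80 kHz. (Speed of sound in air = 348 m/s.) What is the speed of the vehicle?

21.4 m/s

Double Doppler shift off a moving reflector: f₂ = f₀ · (v + u)/(v − u) (u > 0 toward emitter).
Rearranging, u = v · (f₂ − f₀)/(f₂ + f₀) = 348 × -3.90/63.50 ≈ -21.4 m/s.
So the vehicle is moving at 21.4 m/s away from the emitter.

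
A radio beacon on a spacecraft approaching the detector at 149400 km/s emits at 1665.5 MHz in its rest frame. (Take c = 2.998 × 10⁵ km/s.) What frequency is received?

β = v/c = 149400/299800 = 0.4983.
Relativistic Doppler for frequency: f' = f₀ · √((1 + β)/(1 − β)).
f' = 1665.5 × √(1.4983/0.5017) = 1665.5 × 1.72821 ≈ 2878.3 MHz.

2878.3 MHz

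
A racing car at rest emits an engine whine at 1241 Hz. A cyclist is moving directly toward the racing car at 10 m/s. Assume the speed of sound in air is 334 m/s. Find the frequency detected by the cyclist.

1278 Hz

Moving observer, stationary source: f' = f · (v + v_o)/v.
f' = 1241 × (334 + 10)/334 = 1241 × 344/334 ≈ 1278 Hz.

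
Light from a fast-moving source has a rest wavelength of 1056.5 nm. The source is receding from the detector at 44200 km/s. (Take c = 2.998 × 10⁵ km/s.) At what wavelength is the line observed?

1225.7 nm

β = v/c = 44200/299800 = 0.1474.
Relativistic Doppler for wavelength: λ' = λ₀ · √((1 + β)/(1 − β)).
λ' = 1056.5 × √(1.1474/0.8526) = 1056.5 × 1.16011 ≈ 1225.7 nm.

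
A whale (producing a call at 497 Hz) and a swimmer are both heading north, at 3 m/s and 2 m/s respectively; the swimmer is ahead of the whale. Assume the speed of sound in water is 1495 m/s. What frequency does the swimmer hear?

The swimmer is ahead, so the whale is moving toward it while the swimmer is moving away from the whale.
With source approaching and observer receding, f' = f · (v − v_o)/(v − v_s).
f' = 497 × (1495 − 2)/(1495 − 3) = 497 × 1493/1492 ≈ 497 Hz.

497 Hz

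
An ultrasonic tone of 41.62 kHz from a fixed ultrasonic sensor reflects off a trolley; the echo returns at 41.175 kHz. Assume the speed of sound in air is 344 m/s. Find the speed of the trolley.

1.85 m/s

Double Doppler shift off a moving reflector: f₂ = f₀ · (v + u)/(v − u) (u > 0 toward emitter).
Rearranging, u = v · (f₂ − f₀)/(f₂ + f₀) = 344 × -0.445/82.795 ≈ -1.85 m/s.
So the trolley is moving at 1.85 m/s away from the emitter.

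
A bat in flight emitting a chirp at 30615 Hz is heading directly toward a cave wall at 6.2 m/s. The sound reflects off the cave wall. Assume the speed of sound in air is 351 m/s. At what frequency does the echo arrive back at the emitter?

The cave wall receives the sound from a moving source: f₁ = f₀ · v/(v − v_e) = 30615 × 351/344.8 ≈ 31166 Hz.
On the return leg the bat in flight is a moving observer: f₂ = f₁ · (v + v_e)/v = 31166 × 357.2/351 ≈ 31716 Hz.
Equivalently f₂ = f₀ · (v + v_e)/(v − v_e).

31716 Hz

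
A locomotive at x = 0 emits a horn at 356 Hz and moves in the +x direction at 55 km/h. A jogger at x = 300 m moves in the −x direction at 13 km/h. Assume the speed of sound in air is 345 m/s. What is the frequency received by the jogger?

376 Hz

55 km/h = 15.28 m/s; 13 km/h = 3.611 m/s.
The observer lies on the +x side, so the source is heading toward the observer and the observer is heading toward the source.
With source approaching and observer approaching, f' = f · (v + v_o)/(v − v_s).
f' = 356 × (345 + 3.611)/(345 − 15.28) = 356 × 348.61/329.72 ≈ 376 Hz.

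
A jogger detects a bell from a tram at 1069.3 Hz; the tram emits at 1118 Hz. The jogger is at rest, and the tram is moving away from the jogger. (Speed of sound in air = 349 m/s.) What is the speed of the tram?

15.9 m/s

f' = f · v/(v + v_s) ⇒ v_s = v · |1 − f/f'|.
v_s = 349 × |1 − 1118/1069.3| = 349 × 0.04554 ≈ 15.9 m/s.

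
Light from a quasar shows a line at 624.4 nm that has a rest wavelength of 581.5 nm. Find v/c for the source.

0.071

λ'/λ₀ = 1.0738 > 1 (redshift), so the source is receding.
λ'/λ₀ = √((1 + β)/(1 − β)) for a receding source ⇒ β = (r² − 1)/(r² + 1) with r = λ'/λ₀.
β = (1.1530 − 1)/(1.1530 + 1) ≈ 0.071.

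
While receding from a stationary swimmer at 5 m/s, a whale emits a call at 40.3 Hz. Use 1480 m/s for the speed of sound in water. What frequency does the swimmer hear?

Moving source, stationary observer: f' = f · v/(v + v_s) since the source is receding.
f' = 40.3 × 1480/(1480 + 5) = 40.3 × 1480/1485 ≈ 40.2 Hz.

40.2 Hz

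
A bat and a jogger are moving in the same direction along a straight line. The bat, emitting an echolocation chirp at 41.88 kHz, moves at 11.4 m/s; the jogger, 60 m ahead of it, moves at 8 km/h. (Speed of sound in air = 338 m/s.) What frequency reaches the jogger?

8 km/h = 2.222 m/s.
The jogger is ahead, so the bat is moving toward it while the jogger is moving away from the bat.
With source approaching and observer receding, f' = f · (v − v_o)/(v − v_s).
f' = 41.88 × (338 − 2.222)/(338 − 11.4) = 41.88 × 335.78/326.6 ≈ 43.1 kHz.

43.1 kHz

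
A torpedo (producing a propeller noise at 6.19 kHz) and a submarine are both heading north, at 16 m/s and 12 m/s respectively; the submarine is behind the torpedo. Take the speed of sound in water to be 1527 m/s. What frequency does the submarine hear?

6.17 kHz

The submarine is behind, so the torpedo is moving away from it while the submarine is moving toward the torpedo.
Both move, so f' = f · (v + v_o)/(v + v_s).
f' = 6.19 × (1527 + 12)/(1527 + 16) = 6.19 × 1539/1543 ≈ 6.17 kHz.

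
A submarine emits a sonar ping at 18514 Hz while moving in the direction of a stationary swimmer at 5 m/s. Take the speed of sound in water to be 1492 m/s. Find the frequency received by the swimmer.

With the source moving toward a stationary observer, f' = f · v/(v − v_s).
f' = 18514 × 1492/(1492 − 5) = 18514 × 1492/1487 ≈ 18576 Hz.

18576 Hz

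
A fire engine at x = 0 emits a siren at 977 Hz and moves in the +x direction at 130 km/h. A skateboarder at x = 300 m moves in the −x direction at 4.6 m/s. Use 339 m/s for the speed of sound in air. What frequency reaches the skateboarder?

130 km/h = 36.11 m/s.
The observer lies on the +x side, so the source is heading toward the observer and the observer is heading toward the source.
General Doppler shift: f' = f · (v + v_o)/(v − v_s).
f' = 977 × (339 + 4.6)/(339 − 36.11) = 977 × 343.6/302.89 ≈ 1108 Hz.

1108 Hz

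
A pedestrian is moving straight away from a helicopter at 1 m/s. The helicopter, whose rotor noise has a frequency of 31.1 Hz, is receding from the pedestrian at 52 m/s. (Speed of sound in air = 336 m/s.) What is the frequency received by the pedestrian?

26.9 Hz

Both move, so f' = f · (v − v_o)/(v + v_s).
f' = 31.1 × (336 − 1)/(336 + 52) = 31.1 × 335/388 ≈ 26.9 Hz.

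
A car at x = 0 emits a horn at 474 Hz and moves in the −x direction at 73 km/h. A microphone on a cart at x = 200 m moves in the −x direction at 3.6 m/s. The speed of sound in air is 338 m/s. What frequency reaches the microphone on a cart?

452 Hz

73 km/h = 20.28 m/s.
The observer lies on the +x side, so the source is heading away from the observer and the observer is heading toward the source.
Both move, so f' = f · (v + v_o)/(v + v_s).
f' = 474 × (338 + 3.6)/(338 + 20.28) = 474 × 341.6/358.28 ≈ 452 Hz.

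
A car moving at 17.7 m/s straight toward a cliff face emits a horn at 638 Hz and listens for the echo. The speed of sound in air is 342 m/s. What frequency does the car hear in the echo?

708 Hz

The cliff face receives the sound from a moving source: f₁ = f₀ · v/(v − v_e) = 638 × 342/324.3 ≈ 673 Hz.
On the return leg the car is a moving observer: f₂ = f₁ · (v + v_e)/v = 673 × 359.7/342 ≈ 708 Hz.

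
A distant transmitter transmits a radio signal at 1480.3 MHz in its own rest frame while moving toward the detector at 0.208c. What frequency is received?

1828.2 MHz

Relativistic Doppler for frequency: f' = f₀ · √((1 + β)/(1 − β)).
f' = 1480.3 × √(1.2080/0.7920) = 1480.3 × 1.23501 ≈ 1828.2 MHz.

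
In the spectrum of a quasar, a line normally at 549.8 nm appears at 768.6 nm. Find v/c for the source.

λ'/λ₀ = 1.3980 > 1 (redshift), so the source is receding.
λ'/λ₀ = √((1 + β)/(1 − β)) for a receding source ⇒ β = (r² − 1)/(r² + 1) with r = λ'/λ₀.
β = (1.9543 − 1)/(1.9543 + 1) ≈ 0.323.

0.323c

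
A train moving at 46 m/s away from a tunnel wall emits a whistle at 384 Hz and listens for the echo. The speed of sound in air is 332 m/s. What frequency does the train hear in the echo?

291 Hz

The tunnel wall receives the sound from a moving source: f₁ = f₀ · v/(v + v_e) = 384 × 332/378 ≈ 337 Hz.
On the return leg the train is a moving observer: f₂ = f₁ · (v − v_e)/v = 337 × 286/332 ≈ 291 Hz.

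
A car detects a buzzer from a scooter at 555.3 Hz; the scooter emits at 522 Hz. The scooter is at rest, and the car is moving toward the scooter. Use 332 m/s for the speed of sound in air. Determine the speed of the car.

21.2 m/s

f' = f · (v + v_o)/v ⇒ v_o = v · |f'/f − 1|.
v_o = 332 × |555.3/522 − 1| = 332 × 0.06379 ≈ 21.2 m/s.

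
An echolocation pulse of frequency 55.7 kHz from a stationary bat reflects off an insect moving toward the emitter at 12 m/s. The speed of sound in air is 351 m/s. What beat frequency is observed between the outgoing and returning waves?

3943 Hz

At the insect (a moving observer), f₁ = f₀ · (v + u)/v = 55.7 × 363/351 ≈ 57.60 kHz.
The reflection then acts as a moving source: f₂ = f₁ · v/(v − u) ≈ 59.64 kHz.
Beat frequency (with f₀ = 55700 Hz): |f₂ − f₀| = 2u·f₀/(v − u) = 2 × 12 × 55700/339 ≈ 3943 Hz.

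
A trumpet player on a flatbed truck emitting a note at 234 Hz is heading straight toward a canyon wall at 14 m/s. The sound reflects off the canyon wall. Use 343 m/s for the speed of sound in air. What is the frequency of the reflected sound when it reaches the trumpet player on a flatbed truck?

The canyon wall receives the sound from a moving source: f₁ = f₀ · v/(v − v_e) = 234 × 343/329 ≈ 244 Hz.
On the return leg the trumpet player on a flatbed truck is a moving observer: f₂ = f₁ · (v + v_e)/v = 244 × 357/343 ≈ 254 Hz.

254 Hz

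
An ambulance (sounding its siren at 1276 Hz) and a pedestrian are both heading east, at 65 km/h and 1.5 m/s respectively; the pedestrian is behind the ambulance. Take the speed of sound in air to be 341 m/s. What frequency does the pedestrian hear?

65 km/h = 18.06 m/s.
The pedestrian is behind, so the ambulance is moving away from it while the pedestrian is moving toward the ambulance.
General Doppler shift: f' = f · (v + v_o)/(v + v_s).
f' = 1276 × (341 + 1.5)/(341 + 18.06) = 1276 × 342.5/359.06 ≈ 1217 Hz.

1217 Hz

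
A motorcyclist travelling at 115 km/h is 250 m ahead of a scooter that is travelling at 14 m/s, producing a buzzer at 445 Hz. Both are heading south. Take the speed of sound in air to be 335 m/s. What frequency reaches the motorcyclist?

115 km/h = 31.94 m/s.
The motorcyclist is ahead, so the scooter is moving toward it while the motorcyclist is moving away from the scooter.
Both move, so f' = f · (v − v_o)/(v − v_s).
f' = 445 × (335 − 31.94)/(335 − 14) = 445 × 303.06/321 ≈ 420 Hz.

420 Hz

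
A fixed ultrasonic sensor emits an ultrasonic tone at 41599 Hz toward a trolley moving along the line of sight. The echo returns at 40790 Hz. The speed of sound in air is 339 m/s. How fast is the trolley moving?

3.3 m/s

Double Doppler shift off a moving reflector: f₂ = f₀ · (v + u)/(v − u) (u > 0 toward emitter).
Rearranging, u = v · (f₂ − f₀)/(f₂ + f₀) = 339 × -809/82389 ≈ -3.3 m/s.
So the trolley is moving at 3.3 m/s away from the emitter.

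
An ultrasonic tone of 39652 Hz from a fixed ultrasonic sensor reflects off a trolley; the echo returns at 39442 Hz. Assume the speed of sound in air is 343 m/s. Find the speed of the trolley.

Double Doppler shift off a moving reflector: f₂ = f₀ · (v + u)/(v − u) (u > 0 toward emitter).
Rearranging, u = v · (f₂ − f₀)/(f₂ + f₀) = 343 × -210/79094 ≈ -0.91 m/s.
So the trolley is moving at 0.91 m/s away from the emitter.

0.91 m/s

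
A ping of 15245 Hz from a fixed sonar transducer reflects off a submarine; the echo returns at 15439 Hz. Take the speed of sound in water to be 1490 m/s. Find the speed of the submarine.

9.4 m/s

Double Doppler shift off a moving reflector: f₂ = f₀ · (v + u)/(v − u) (u > 0 toward emitter).
Rearranging, u = v · (f₂ − f₀)/(f₂ + f₀) = 1490 × 194/30684 ≈ 9.4 m/s.
So the submarine is moving at 9.4 m/s toward the emitter.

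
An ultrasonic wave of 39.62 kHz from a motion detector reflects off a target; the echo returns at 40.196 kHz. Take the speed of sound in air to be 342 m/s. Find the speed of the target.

2.47 m/s

Double Doppler shift off a moving reflector: f₂ = f₀ · (v + u)/(v − u) (u > 0 toward emitter).
Rearranging, u = v · (f₂ − f₀)/(f₂ + f₀) = 342 × 0.576/79.816 ≈ 2.47 m/s.
So the target is moving at 2.47 m/s toward the emitter.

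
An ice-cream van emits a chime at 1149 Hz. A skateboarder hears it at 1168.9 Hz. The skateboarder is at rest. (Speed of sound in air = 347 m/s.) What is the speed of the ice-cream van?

f' > f, so the ice-cream van is approaching.
f' = f · v/(v − v_s) ⇒ v_s = v · |1 − f/f'|.
v_s = 347 × |1 − 1149/1168.9| = 347 × 0.01702 ≈ 5.9 m/s.

5.9 m/s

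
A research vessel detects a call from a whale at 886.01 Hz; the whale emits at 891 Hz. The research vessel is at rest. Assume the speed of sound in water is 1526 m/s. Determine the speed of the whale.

f' < f, so the whale is receding.
f' = f · v/(v + v_s) ⇒ v_s = v · |1 − f/f'|.
v_s = 1526 × |1 − 891/886.01| = 1526 × 0.005632 ≈ 8.6 m/s.

8.6 m/s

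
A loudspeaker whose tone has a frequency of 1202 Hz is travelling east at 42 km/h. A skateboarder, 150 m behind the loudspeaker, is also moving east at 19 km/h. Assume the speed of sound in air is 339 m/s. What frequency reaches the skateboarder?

42 km/h = 11.67 m/s; 19 km/h = 5.278 m/s.
The skateboarder is behind, so the loudspeaker is moving away from it while the skateboarder is moving toward the loudspeaker.
With source receding and observer approaching, f' = f · (v + v_o)/(v + v_s).
f' = 1202 × (339 + 5.278)/(339 + 11.67) = 1202 × 344.28/350.67 ≈ 1180 Hz.

1180 Hz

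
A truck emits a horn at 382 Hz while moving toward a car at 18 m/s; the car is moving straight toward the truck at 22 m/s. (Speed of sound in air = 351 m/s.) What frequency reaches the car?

428 Hz

Both move, so f' = f · (v + v_o)/(v − v_s).
f' = 382 × (351 + 22)/(351 − 18) = 382 × 373/333 ≈ 428 Hz.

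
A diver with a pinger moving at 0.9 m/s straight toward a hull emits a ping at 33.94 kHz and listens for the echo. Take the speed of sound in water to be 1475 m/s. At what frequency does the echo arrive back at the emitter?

34.0 kHz

The hull receives the sound from a moving source: f₁ = f₀ · v/(v − v_e) = 33.94 × 1475/1474.1 ≈ 34.0 kHz.
On the return leg the diver with a pinger is a moving observer: f₂ = f₁ · (v + v_e)/v = 34.0 × 1475.9/1475 ≈ 34.0 kHz.
Equivalently f₂ = f₀ · (v + v_e)/(v − v_e).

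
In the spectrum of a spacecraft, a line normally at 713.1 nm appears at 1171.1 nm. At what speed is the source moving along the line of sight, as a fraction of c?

0.459c

λ'/λ₀ = 1.6423 > 1 (redshift), so the source is receding.
λ'/λ₀ = √((1 + β)/(1 − β)) for a receding source ⇒ β = (r² − 1)/(r² + 1) with r = λ'/λ₀.
β = (2.6970 − 1)/(2.6970 + 1) ≈ 0.459.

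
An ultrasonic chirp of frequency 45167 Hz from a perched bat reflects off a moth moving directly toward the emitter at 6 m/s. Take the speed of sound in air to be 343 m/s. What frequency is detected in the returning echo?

At the moth (a moving observer), f₁ = f₀ · (v + u)/v = 45167 × 349/343 ≈ 45957 Hz.
The reflection then acts as a moving source: f₂ = f₁ · v/(v − u) ≈ 46775 Hz.

46775 Hz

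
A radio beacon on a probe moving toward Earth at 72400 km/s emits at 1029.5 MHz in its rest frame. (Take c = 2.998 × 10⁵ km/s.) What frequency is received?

β = v/c = 72400/299800 = 0.2415.
Relativistic Doppler for frequency: f' = f₀ · √((1 + β)/(1 − β)).
f' = 1029.5 × √(1.2415/0.7585) = 1029.5 × 1.27936 ≈ 1317.1 MHz.

1317.1 MHz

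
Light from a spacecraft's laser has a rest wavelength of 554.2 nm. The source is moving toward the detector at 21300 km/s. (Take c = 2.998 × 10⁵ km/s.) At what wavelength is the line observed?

516.1 nm

β = v/c = 21300/299800 = 0.0710.
Relativistic Doppler for wavelength: λ' = λ₀ · √((1 − β)/(1 + β)).
λ' = 554.2 × √(0.9290/1.0710) = 554.2 × 0.93131 ≈ 516.1 nm.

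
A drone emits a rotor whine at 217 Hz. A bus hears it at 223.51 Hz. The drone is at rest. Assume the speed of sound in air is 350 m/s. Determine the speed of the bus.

10.5 m/s

f' > f, so the bus is approaching.
f' = f · (v + v_o)/v ⇒ v_o = v · |f'/f − 1|.
v_o = 350 × |223.51/217 − 1| = 350 × 0.03 ≈ 10.5 m/s.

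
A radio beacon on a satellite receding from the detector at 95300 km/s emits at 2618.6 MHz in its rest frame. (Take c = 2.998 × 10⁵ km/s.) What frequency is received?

β = v/c = 95300/299800 = 0.3179.
Relativistic Doppler for frequency: f' = f₀ · √((1 − β)/(1 + β)).
f' = 2618.6 × √(0.6821/1.3179) = 2618.6 × 0.71944 ≈ 1883.9 MHz.

1883.9 MHz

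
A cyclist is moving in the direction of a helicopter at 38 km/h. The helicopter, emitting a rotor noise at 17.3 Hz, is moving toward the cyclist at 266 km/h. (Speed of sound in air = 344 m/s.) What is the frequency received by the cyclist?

266 km/h = 73.89 m/s; 38 km/h = 10.56 m/s.
With source approaching and observer approaching, f' = f · (v + v_o)/(v − v_s).
f' = 17.3 × (344 + 10.56)/(344 − 73.89) = 17.3 × 354.56/270.11 ≈ 22.7 Hz.

22.7 Hz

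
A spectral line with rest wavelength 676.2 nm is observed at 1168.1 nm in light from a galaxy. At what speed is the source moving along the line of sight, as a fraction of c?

λ'/λ₀ = 1.7274 > 1 (redshift), so the source is receding.
λ'/λ₀ = √((1 + β)/(1 − β)) for a receding source ⇒ β = (r² − 1)/(r² + 1) with r = λ'/λ₀.
β = (2.9841 − 1)/(2.9841 + 1) ≈ 0.498.

0.498c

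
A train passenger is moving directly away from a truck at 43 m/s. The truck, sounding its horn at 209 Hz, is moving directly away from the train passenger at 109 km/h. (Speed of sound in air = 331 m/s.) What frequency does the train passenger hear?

109 km/h = 30.28 m/s.
With source receding and observer receding, f' = f · (v − v_o)/(v + v_s).
f' = 209 × (331 − 43)/(331 + 30.28) = 209 × 288/361.28 ≈ 167 Hz.

167 Hz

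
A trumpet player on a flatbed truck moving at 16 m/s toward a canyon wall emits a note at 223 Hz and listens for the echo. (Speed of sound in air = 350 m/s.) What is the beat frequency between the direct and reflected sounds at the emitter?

The canyon wall receives the sound from a moving source: f₁ = f₀ · v/(v − v_e) = 223 × 350/334 ≈ 233.7 Hz.
On the return leg the trumpet player on a flatbed truck is a moving observer: f₂ = f₁ · (v + v_e)/v = 233.7 × 366/350 ≈ 244.4 Hz.
Equivalently f₂ = f₀ · (v + v_e)/(v − v_e).
Beat against the emitted tone: |f₂ − f₀| = 2v_e·f₀/(v − v_e) = 2 × 16 × 223/334 ≈ 21.4 Hz.

21.4 Hz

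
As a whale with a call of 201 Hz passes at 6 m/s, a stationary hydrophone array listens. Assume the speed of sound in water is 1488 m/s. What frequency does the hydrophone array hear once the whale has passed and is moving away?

200 Hz

Receding: f₂ = f · v/(v + v_s) = 201 × 1488/1494 ≈ 200 Hz.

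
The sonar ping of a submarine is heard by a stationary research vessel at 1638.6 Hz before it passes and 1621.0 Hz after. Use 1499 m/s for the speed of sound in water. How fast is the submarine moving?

f₁/f₂ = (v + v_s)/(v − v_s), so v_s = v · (f₁ − f₂)/(f₁ + f₂).
v_s = 1499 × (1638.6 − 1621.0)/(1638.6 + 1621.0) = 1499 × 17.6/3259.6 ≈ 8.1 m/s.

8.1 m/s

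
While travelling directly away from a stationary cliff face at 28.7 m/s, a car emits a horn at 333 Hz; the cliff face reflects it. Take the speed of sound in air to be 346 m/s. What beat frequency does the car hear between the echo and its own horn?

The cliff face receives the sound from a moving source: f₁ = f₀ · v/(v + v_e) = 333 × 346/374.7 ≈ 307.5 Hz.
On the return leg the car is a moving observer: f₂ = f₁ · (v − v_e)/v = 307.5 × 317.3/346 ≈ 282.0 Hz.
Equivalently f₂ = f₀ · (v − v_e)/(v + v_e).
Beat against the emitted tone: |f₂ − f₀| = 2v_e·f₀/(v + v_e) = 2 × 28.7 × 333/374.7 ≈ 51.0 Hz.

51.0 Hz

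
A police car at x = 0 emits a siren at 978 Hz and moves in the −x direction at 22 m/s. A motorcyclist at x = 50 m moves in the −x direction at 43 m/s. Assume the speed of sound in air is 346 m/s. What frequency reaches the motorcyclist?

1034 Hz

The observer lies on the +x side, so the source is heading away from the observer and the observer is heading toward the source.
General Doppler shift: f' = f · (v + v_o)/(v + v_s).
f' = 978 × (346 + 43)/(346 + 22) = 978 × 389/368 ≈ 1034 Hz.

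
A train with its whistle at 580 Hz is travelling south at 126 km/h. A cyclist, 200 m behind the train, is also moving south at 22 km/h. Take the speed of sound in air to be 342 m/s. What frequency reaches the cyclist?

536 Hz

126 km/h = 35 m/s; 22 km/h = 6.111 m/s.
The cyclist is behind, so the train is moving away from it while the cyclist is moving toward the train.
With source receding and observer approaching, f' = f · (v + v_o)/(v + v_s).
f' = 580 × (342 + 6.111)/(342 + 35) = 580 × 348.11/377 ≈ 536 Hz.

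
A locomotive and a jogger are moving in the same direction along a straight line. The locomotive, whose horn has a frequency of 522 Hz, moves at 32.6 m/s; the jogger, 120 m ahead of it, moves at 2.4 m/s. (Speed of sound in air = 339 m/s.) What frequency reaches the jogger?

The jogger is ahead, so the locomotive is moving toward it while the jogger is moving away from the locomotive.
With source approaching and observer receding, f' = f · (v − v_o)/(v − v_s).
f' = 522 × (339 − 2.4)/(339 − 32.6) = 522 × 336.6/306.4 ≈ 573 Hz.

573 Hz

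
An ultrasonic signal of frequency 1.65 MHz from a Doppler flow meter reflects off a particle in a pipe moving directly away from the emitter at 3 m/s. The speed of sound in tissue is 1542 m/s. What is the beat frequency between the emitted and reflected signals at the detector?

6408 Hz

The particle in a pipe first receives the wave as a moving observer: f₁ = f₀ · (v − u)/v = 1.65 × (1542 − 3)/1542 ≈ 1.64679 MHz.
On reflection it acts as a source moving away from the stationary detector: f₂ = f₁ · v/(v + u) = 1.64679 × 1542/1545 ≈ 1.64359 MHz.
Beat frequency (with f₀ = 1650000 Hz): |f₂ − f₀| = 2u·f₀/(v + u) = 2 × 3 × 1650000/1545 ≈ 6408 Hz.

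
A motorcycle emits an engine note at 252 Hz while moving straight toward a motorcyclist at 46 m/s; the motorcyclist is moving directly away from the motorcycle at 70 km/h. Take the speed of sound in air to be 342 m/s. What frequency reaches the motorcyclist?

70 km/h = 19.44 m/s.
Both move, so f' = f · (v − v_o)/(v − v_s).
f' = 252 × (342 − 19.44)/(342 − 46) = 252 × 322.56/296 ≈ 275 Hz.

275 Hz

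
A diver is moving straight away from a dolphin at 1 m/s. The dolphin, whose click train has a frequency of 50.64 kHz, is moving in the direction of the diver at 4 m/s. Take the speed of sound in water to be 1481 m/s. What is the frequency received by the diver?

With source approaching and observer receding, f' = f · (v − v_o)/(v − v_s).
f' = 50.64 × (1481 − 1)/(1481 − 4) = 50.64 × 1480/1477 ≈ 50.7 kHz.

50.7 kHz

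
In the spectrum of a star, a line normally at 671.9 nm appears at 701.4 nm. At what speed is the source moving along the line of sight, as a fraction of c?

0.043c

λ'/λ₀ = 1.0439 > 1 (redshift), so the source is receding.
λ'/λ₀ = √((1 + β)/(1 − β)) for a receding source ⇒ β = (r² − 1)/(r² + 1) with r = λ'/λ₀.
β = (1.0897 − 1)/(1.0897 + 1) ≈ 0.043.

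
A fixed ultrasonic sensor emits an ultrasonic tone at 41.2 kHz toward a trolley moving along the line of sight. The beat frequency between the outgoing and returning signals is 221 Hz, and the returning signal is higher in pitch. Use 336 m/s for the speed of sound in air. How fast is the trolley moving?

0.90 m/s

Double Doppler shift off a moving reflector: f₂ = f₀ · (v + u)/(v − u) (u > 0 toward emitter).
Returning signal is higher, so f₂ = f₀ + Δf = 41200 + 221 = 41421 Hz.
Rearranging, u = v · (f₂ − f₀)/(f₂ + f₀) = 336 × 221/82621 ≈ 0.90 m/s.
So the trolley is moving at 0.90 m/s toward the emitter.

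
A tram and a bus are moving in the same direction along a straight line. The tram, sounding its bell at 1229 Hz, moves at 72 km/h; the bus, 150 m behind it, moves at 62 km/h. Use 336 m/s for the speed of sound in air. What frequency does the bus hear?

1219 Hz

72 km/h = 20 m/s; 62 km/h = 17.22 m/s.
The bus is behind, so the tram is moving away from it while the bus is moving toward the tram.
General Doppler shift: f' = f · (v + v_o)/(v + v_s).
f' = 1229 × (336 + 17.22)/(336 + 20) = 1229 × 353.22/356 ≈ 1219 Hz.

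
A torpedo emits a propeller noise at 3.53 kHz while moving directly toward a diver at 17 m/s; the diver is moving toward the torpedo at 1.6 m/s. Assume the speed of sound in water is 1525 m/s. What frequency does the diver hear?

Both move, so f' = f · (v + v_o)/(v − v_s).
f' = 3.53 × (1525 + 1.6)/(1525 − 17) = 3.53 × 1526.6/1508 ≈ 3.57 kHz.

3.57 kHz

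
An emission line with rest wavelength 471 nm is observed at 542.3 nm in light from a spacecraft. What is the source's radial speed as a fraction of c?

λ'/λ₀ = 1.1514 > 1 (redshift), so the source is receding.
λ'/λ₀ = √((1 + β)/(1 − β)) for a receding source ⇒ β = (r² − 1)/(r² + 1) with r = λ'/λ₀.
β = (1.3257 − 1)/(1.3257 + 1) ≈ 0.140.

0.140c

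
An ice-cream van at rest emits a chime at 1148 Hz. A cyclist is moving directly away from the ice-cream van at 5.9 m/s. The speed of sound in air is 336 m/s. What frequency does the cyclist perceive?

Moving observer, stationary source: f' = f · (v − v_o)/v.
f' = 1148 × (336 − 5.9)/336 = 1148 × 330.1/336 ≈ 1128 Hz.

1128 Hz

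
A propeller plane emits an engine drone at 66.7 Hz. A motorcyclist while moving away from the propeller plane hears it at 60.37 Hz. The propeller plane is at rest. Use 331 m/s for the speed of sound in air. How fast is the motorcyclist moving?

31 m/s

f' = f · (v − v_o)/v ⇒ v_o = v · |f'/f − 1|.
v_o = 331 × |60.37/66.7 − 1| = 331 × 0.0949 ≈ 31 m/s.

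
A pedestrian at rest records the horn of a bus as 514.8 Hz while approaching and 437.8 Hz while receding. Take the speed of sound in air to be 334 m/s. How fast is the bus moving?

27 m/s

f₁/f₂ = (v + v_s)/(v − v_s), so v_s = v · (f₁ − f₂)/(f₁ + f₂).
v_s = 334 × (514.8 − 437.8)/(514.8 + 437.8) = 334 × 77.0/952.6 ≈ 27 m/s.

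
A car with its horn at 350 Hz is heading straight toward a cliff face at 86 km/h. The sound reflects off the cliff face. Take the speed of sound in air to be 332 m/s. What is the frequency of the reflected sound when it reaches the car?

86 km/h = 23.89 m/s.
The cliff face receives the sound from a moving source: f₁ = f₀ · v/(v − v_e) = 350 × 332/308.11 ≈ 377 Hz.
On the return leg the car is a moving observer: f₂ = f₁ · (v + v_e)/v = 377 × 355.89/332 ≈ 404 Hz.

404 Hz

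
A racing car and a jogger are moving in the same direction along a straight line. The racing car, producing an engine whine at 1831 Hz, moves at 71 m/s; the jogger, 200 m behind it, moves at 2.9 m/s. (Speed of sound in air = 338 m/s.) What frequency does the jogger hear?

The jogger is behind, so the racing car is moving away from it while the jogger is moving toward the racing car.
Both move, so f' = f · (v + v_o)/(v + v_s).
f' = 1831 × (338 + 2.9)/(338 + 71) = 1831 × 340.9/409 ≈ 1526 Hz.

1526 Hz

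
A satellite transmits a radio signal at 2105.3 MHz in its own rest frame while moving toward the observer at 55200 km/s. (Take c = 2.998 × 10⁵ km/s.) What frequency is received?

2536.3 MHz

β = v/c = 55200/299800 = 0.1841.
Relativistic Doppler for frequency: f' = f₀ · √((1 + β)/(1 − β)).
f' = 2105.3 × √(1.1841/0.8159) = 2105.3 × 1.20472 ≈ 2536.3 MHz.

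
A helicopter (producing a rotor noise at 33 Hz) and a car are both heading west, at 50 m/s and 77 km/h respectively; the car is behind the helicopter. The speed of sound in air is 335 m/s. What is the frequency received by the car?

77 km/h = 21.39 m/s.
The car is behind, so the helicopter is moving away from it while the car is moving toward the helicopter.
General Doppler shift: f' = f · (v + v_o)/(v + v_s).
f' = 33 × (335 + 21.39)/(335 + 50) = 33 × 356.39/385 ≈ 30.5 Hz.

30.5 Hz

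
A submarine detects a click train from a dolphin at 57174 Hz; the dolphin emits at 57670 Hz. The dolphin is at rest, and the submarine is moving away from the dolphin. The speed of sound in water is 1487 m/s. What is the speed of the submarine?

12.8 m/s

f' = f · (v − v_o)/v ⇒ v_o = v · |f'/f − 1|.
v_o = 1487 × |57174/57670 − 1| = 1487 × 0.008601 ≈ 12.8 m/s.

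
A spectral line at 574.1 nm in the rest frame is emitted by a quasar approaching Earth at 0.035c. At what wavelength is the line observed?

Relativistic Doppler for wavelength: λ' = λ₀ · √((1 − β)/(1 + β)).
λ' = 574.1 × √(0.9650/1.0350) = 574.1 × 0.96559 ≈ 554.3 nm.

554.3 nm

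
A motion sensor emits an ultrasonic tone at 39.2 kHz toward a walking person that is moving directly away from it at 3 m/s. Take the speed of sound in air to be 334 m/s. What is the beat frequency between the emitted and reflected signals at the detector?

698 Hz

The walking person first receives the wave as a moving observer: f₁ = f₀ · (v − u)/v = 39.2 × (334 − 3)/334 ≈ 38.848 kHz.
On reflection it acts as a source moving away from the stationary detector: f₂ = f₁ · v/(v + u) = 38.848 × 334/337 ≈ 38.502 kHz.
Equivalently f₂ = f₀ · (v − u)/(v + u).
Beat frequency (with f₀ = 39200 Hz): |f₂ − f₀| = 2u·f₀/(v + u) = 2 × 3 × 39200/337 ≈ 698 Hz.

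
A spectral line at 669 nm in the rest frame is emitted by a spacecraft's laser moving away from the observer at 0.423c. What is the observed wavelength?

1050.6 nm

Relativistic Doppler for wavelength: λ' = λ₀ · √((1 + β)/(1 − β)).
λ' = 669 × √(1.4230/0.5770) = 669 × 1.57042 ≈ 1050.6 nm.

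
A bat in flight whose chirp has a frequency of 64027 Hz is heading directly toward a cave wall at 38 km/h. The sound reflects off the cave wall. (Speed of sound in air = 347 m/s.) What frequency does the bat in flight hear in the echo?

68045 Hz

38 km/h = 10.56 m/s.
The cave wall receives the sound from a moving source: f₁ = f₀ · v/(v − v_e) = 64027 × 347/336.44 ≈ 66036 Hz.
On the return leg the bat in flight is a moving observer: f₂ = f₁ · (v + v_e)/v = 66036 × 357.56/347 ≈ 68045 Hz.
Equivalently f₂ = f₀ · (v + v_e)/(v − v_e).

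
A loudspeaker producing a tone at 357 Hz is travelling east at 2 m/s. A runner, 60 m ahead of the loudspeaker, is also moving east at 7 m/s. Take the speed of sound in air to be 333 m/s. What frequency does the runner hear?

The runner is ahead, so the loudspeaker is moving toward it while the runner is moving away from the loudspeaker.
General Doppler shift: f' = f · (v − v_o)/(v − v_s).
f' = 357 × (333 − 7)/(333 − 2) = 357 × 326/331 ≈ 352 Hz.

352 Hz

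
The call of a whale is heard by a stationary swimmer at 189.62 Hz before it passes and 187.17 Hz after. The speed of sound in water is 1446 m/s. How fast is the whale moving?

9.4 m/s

f₁/f₂ = (v + v_s)/(v − v_s), so v_s = v · (f₁ − f₂)/(f₁ + f₂).
v_s = 1446 × (189.62 − 187.17)/(189.62 + 187.17) = 1446 × 2.45/376.79 ≈ 9.4 m/s.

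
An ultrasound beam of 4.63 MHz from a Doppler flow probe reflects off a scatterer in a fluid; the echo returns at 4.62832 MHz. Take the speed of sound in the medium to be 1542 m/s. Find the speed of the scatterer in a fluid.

Double Doppler shift off a moving reflector: f₂ = f₀ · (v + u)/(v − u) (u > 0 toward emitter).
Rearranging, u = v · (f₂ − f₀)/(f₂ + f₀) = 1542 × -0.00168/9.25832 ≈ -0.28 m/s.
So the scatterer in a fluid is moving at 0.28 m/s away from the emitter.

0.28 m/s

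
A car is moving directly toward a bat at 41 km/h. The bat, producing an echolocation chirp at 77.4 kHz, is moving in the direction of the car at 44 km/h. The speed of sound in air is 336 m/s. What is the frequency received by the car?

83.0 kHz

44 km/h = 12.22 m/s; 41 km/h = 11.39 m/s.
With source approaching and observer approaching, f' = f · (v + v_o)/(v − v_s).
f' = 77.4 × (336 + 11.39)/(336 − 12.22) = 77.4 × 347.39/323.78 ≈ 83.0 kHz.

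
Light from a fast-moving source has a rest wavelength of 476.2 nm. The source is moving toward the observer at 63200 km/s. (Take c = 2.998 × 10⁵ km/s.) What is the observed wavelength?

β = v/c = 63200/299800 = 0.2108.
Relativistic Doppler for wavelength: λ' = λ₀ · √((1 − β)/(1 + β)).
λ' = 476.2 × √(0.7892/1.2108) = 476.2 × 0.80734 ≈ 384.5 nm.

384.5 nm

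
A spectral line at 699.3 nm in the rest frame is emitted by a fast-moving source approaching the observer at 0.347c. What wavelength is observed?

Relativistic Doppler for wavelength: λ' = λ₀ · √((1 − β)/(1 + β)).
λ' = 699.3 × √(0.6530/1.3470) = 699.3 × 0.69626 ≈ 486.9 nm.

486.9 nm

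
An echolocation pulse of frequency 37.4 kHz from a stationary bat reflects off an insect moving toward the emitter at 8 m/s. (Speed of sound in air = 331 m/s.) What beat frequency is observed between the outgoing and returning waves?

The insect first receives the wave as a moving observer: f₁ = f₀ · (v + u)/v = 37.4 × (331 + 8)/331 ≈ 38.304 kHz.
On reflection it acts as a source moving toward the stationary detector: f₂ = f₁ · v/(v − u) = 38.304 × 331/323 ≈ 39.253 kHz.
Equivalently f₂ = f₀ · (v + u)/(v − u).
Beat frequency (with f₀ = 37400 Hz): |f₂ − f₀| = 2u·f₀/(v − u) = 2 × 8 × 37400/323 ≈ 1853 Hz.

1853 Hz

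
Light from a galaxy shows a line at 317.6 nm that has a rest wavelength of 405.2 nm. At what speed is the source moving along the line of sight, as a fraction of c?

0.239c

λ'/λ₀ = 0.7838 < 1 (blueshift), so the source is approaching.
λ'/λ₀ = √((1 − β)/(1 + β)) for an approaching source ⇒ β = (1 − r²)/(1 + r²) with r = λ'/λ₀.
β = (1 − 0.6144)/(1 + 0.6144) ≈ 0.239.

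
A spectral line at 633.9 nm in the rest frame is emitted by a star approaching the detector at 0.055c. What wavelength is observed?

Relativistic Doppler for wavelength: λ' = λ₀ · √((1 − β)/(1 + β)).
λ' = 633.9 × √(0.9450/1.0550) = 633.9 × 0.94643 ≈ 599.9 nm.

599.9 nm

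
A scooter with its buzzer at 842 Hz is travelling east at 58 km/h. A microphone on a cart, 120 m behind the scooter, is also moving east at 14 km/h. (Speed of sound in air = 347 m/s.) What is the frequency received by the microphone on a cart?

814 Hz

58 km/h = 16.11 m/s; 14 km/h = 3.889 m/s.
The microphone on a cart is behind, so the scooter is moving away from it while the microphone on a cart is moving toward the scooter.
General Doppler shift: f' = f · (v + v_o)/(v + v_s).
f' = 842 × (347 + 3.889)/(347 + 16.11) = 842 × 350.89/363.11 ≈ 814 Hz.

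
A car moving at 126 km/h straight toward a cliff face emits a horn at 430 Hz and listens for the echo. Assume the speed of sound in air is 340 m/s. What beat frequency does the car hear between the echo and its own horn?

126 km/h = 35 m/s.
The cliff face receives the sound from a moving source: f₁ = f₀ · v/(v − v_e) = 430 × 340/305 ≈ 479.3 Hz.
On the return leg the car is a moving observer: f₂ = f₁ · (v + v_e)/v = 479.3 × 375/340 ≈ 528.7 Hz.
Equivalently f₂ = f₀ · (v + v_e)/(v − v_e).
Beat against the emitted tone: |f₂ − f₀| = 2v_e·f₀/(v − v_e) = 2 × 35 × 430/305 ≈ 99 Hz.

99 Hz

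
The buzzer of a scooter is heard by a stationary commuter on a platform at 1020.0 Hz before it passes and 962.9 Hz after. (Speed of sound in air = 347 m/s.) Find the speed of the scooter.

f₁/f₂ = (v + v_s)/(v − v_s), so v_s = v · (f₁ − f₂)/(f₁ + f₂).
v_s = 347 × (1020.0 − 962.9)/(1020.0 + 962.9) = 347 × 57.1/1982.9 ≈ 10.0 m/s.

10.0 m/s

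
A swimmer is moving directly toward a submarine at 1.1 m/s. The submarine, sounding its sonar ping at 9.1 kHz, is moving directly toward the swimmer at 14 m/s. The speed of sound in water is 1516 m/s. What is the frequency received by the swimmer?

Both move, so f' = f · (v + v_o)/(v − v_s).
f' = 9.1 × (1516 + 1.1)/(1516 − 14) = 9.1 × 1517.1/1502 ≈ 9.19 kHz.

9.19 kHz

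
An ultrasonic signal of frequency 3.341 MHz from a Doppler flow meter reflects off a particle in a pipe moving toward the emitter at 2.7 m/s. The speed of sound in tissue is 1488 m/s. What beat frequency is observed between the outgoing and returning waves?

At the particle in a pipe (a moving observer), f₁ = f₀ · (v + u)/v = 3.341 × 1490.7/1488 ≈ 3.34706 MHz.
On reflection it acts as a source moving toward the stationary detector: f₂ = f₁ · v/(v − u) = 3.34706 × 1488/1485.3 ≈ 3.35315 MHz.
Beat frequency (with f₀ = 3341000 Hz): |f₂ − f₀| = 2u·f₀/(v − u) = 2 × 2.7 × 3341000/1485.3 ≈ 12147 Hz.

12147 Hz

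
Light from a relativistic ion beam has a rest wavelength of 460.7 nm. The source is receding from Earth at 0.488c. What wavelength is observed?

785.4 nm

Relativistic Doppler for wavelength: λ' = λ₀ · √((1 + β)/(1 − β)).
λ' = 460.7 × √(1.4880/0.5120) = 460.7 × 1.70477 ≈ 785.4 nm.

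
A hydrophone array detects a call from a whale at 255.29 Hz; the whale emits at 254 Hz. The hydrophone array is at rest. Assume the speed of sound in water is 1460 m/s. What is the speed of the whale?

f' > f, so the whale is approaching.
f' = f · v/(v − v_s) ⇒ v_s = v · |1 − f/f'|.
v_s = 1460 × |1 − 254/255.29| = 1460 × 0.005053 ≈ 7.4 m/s.

7.4 m/s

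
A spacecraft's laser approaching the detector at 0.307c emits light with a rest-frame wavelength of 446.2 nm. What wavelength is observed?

324.9 nm

Relativistic Doppler for wavelength: λ' = λ₀ · √((1 − β)/(1 + β)).
λ' = 446.2 × √(0.6930/1.3070) = 446.2 × 0.72816 ≈ 324.9 nm.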